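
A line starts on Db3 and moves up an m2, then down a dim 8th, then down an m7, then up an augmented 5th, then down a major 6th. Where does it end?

Db3 up a minor second → Ebb3 (1 semitone).
Down a diminished octave from Ebb3: Eb2 (11 semitones down).
A minor seventh down from Eb2 is F1.
F1 up an augmented fifth → C#2 (8 semitones).
A major sixth down from C#2 is E1.

E1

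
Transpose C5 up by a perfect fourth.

The fourth takes the letter from C up to F.
A perfect fourth spans 5 semitones, so from C5 the target pitch is F5.

F5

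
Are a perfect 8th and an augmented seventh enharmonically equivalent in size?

A perfect octave = 12 semitones = an augmented seventh; enharmonically equal.

Yes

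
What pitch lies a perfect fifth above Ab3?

Counting five letter names up from A lands on E.
Moving 7 semitones up from Ab3 (the size of a perfect fifth) reaches Eb4.

Eb4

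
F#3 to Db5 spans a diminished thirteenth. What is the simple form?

d6

Take out an octave (7 from the number): 13 − 7 = 6.
That makes a diminished thirteenth a compound diminished sixth — an octave plus a diminished sixth.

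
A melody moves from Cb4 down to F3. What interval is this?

diminished 5th

Descending from Cb4 to F3 is the same interval as ascending F3 to Cb4.
F to C spans five letter names (F-G-A-B-C) — that makes it a fifth of some quality.
The perfect fifth is 7 semitones; here we have 6, one semitone narrower: diminished.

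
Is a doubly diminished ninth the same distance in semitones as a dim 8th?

Yes

A doubly diminished ninth spans 11 semitones, and a diminished octave also spans 11 semitones — they're enharmonic.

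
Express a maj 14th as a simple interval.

Each octave removed subtracts seven from the number: 14 − 7 = 7.
Quality carries through unchanged, so the simple form is a major seventh.

M7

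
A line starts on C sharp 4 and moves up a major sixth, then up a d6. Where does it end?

F 5

C#4 up a major sixth → A#4 (9 semitones).
Up a diminished sixth from A#4: F5 (7 semitones up).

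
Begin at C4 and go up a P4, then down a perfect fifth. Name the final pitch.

Up a perfect fourth from C4: F4 (5 semitones up).
A perfect fifth down from F4 is Bb3.

Bb3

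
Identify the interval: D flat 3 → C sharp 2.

diminished ninth

Descending from Db3 to C#2 is the same interval as ascending C#2 to Db3.
C to D spans two letter names (C-D), plus an octave: a ninth.
C#2 to Db3 spans 12 semitones — two semitones narrower than the major ninth (14) — giving a diminished ninth.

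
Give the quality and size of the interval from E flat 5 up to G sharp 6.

E to G spans three letter names (E-F-G), plus an octave, so the interval is some kind of tenth.
A major tenth would be 16 semitones; Eb5 to G#6 is 17, one semitone wider, so the interval is augmented.
(Equivalently, a compound augmented third: an augmented third plus an octave.)

augmented 10th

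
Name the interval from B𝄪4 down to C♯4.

Descending from B##4 to C#4 is the same interval as ascending C#4 to B##4.
C to B spans seven letter names (C-D-E-F-G-A-B), so the interval is some kind of seventh.
C#4 to B##4 spans 12 semitones — one semitone wider than the major seventh (11) — giving an augmented seventh.

augmented seventh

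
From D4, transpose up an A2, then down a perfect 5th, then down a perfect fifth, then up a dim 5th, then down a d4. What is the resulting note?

An augmented second up from D4 is E#4.
A perfect fifth down from E#4 is A#3.
A perfect fifth down from A#3 is D#3.
A diminished fifth up from D#3 is A3.
A diminished fourth down from A3 is E#3.

E#3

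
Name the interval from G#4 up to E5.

minor sixth

G to E spans six letter names (G-A-B-C-D-E): a sixth.
At 8 semitones, G#4→E5 falls one short of a major sixth: minor.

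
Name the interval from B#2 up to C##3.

major second

B to C spans two letter names (B-C) — that makes it a second of some quality.
The major second spans 2 semitones, and B#2 to C##3 is exactly 2 semitones — so this is a major second.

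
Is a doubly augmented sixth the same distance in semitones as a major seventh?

A doubly augmented sixth spans 11 semitones, and a major seventh also spans 11 semitones — they're enharmonic.

Yes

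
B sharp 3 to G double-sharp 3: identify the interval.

Descending from B#3 to G##3 is the same interval as ascending G##3 to B#3.
G to B spans three letter names (G-A-B): a third.
G##3 to B#3 is 3 semitones, a half step short of the major third (4), so this is minor.

minor third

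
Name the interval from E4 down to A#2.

diminished twelfth

Descending from E4 to A#2 is the same interval as ascending A#2 to E4.
A to E spans five letter names (A-B-C-D-E), plus an octave — that makes it a twelfth of some quality.
The perfect twelfth is 19 semitones; here we have 18, one semitone narrower: diminished.
(Equivalently, a compound diminished fifth: a diminished fifth plus an octave.)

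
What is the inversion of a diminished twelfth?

augmented 4th

First reduce the compound diminished twelfth to its simple form, a diminished fifth.
Inverted interval numbers add to nine, so a fifth pairs with a fourth (5 + 4 = 9).
And diminished becomes augmented under inversion, so we get an augmented fourth.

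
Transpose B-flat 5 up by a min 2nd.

Counting two letter names up from B lands on C.
A minor second is 1 semitone; 1 semitone up from Bb5 gives Cb6.

C-flat 6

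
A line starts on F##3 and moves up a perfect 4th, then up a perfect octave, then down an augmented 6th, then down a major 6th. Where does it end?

Up a perfect fourth from F##3: B#3 (5 semitones up).
Up a perfect octave from B#3: B#4 (12 semitones up).
Down an augmented sixth from B#4: D4 (10 semitones down).
Down a major sixth from D4: F3 (9 semitones down).

F3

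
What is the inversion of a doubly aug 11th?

doubly diminished fifth

First reduce the compound doubly augmented eleventh to its simple form, a doubly augmented fourth.
Interval numbers invert to sum to nine: 4 + 5 = 9, so a fourth inverts to a fifth.
The quality also flips — doubly augmented becomes doubly diminished — giving a doubly diminished fifth.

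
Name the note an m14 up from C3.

Bb4

Seven letters up from C (plus an octave) reaches B.
A minor fourteenth spans 22 semitones, so from C3 the target pitch is Bb4.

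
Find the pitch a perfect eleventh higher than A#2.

Counting four letter names plus an octave up from A lands on D.
A perfect eleventh is 17 semitones; 17 semitones up from A#2 gives D#4.

D#4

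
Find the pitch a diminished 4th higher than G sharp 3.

C 4

Four letter names up from G: C.
A diminished fourth is 4 semitones; 4 semitones up from G#3 gives C4.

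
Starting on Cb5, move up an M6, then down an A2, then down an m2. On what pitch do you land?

Fb5

A major sixth up from Cb5 is Ab5.
Down an augmented second from Ab5: Gbb5 (3 semitones down).
Down a minor second from Gbb5: Fb5 (1 semitone down).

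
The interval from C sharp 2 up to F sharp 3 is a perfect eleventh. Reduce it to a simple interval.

perfect fourth

Subtracting seven from the interval number removes an octave: 11 − 7 = 4.
So a perfect eleventh is an octave plus a perfect fourth. The quality is unchanged.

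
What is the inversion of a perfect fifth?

P4

Interval numbers invert to sum to nine: 5 + 4 = 9, so a fifth inverts to a fourth.
And perfect stays perfect under inversion, so we get a perfect fourth.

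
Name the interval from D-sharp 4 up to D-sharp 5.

D to D is the same letter name, plus an octave: an octave.
D#4 to D#5 is 12 semitones, matching the perfect octave exactly, so the quality is perfect.

perfect octave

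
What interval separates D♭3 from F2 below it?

minor sixth

Descending from Db3 to F2 is the same interval as ascending F2 to Db3.
F to D spans six letter names (F-G-A-B-C-D) — that makes it a sixth of some quality.
F2 to Db3 is 8 semitones, a half step short of the major sixth (9), so this is minor.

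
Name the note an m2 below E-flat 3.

D 3

Counting two letter names down from E lands on D.
Moving 1 semitone down from Eb3 (the size of a minor second) reaches D3.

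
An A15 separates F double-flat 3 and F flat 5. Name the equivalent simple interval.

A8

Take out an octave (7 from the number): 15 − 7 = 8.
Quality carries through unchanged, so the simple form is an augmented octave.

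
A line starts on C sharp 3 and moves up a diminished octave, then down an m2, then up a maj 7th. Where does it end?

Up a diminished octave from C#3: C4 (11 semitones up).
Down a minor second from C4: B3 (1 semitone down).
B3 up a major seventh → A#4 (11 semitones).

A sharp 4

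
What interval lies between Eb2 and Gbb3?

diminished tenth

E to G spans three letter names (E-F-G), plus an octave — that makes it a tenth of some quality.
The major tenth is 16 semitones; here we have 14, two semitones narrower: diminished.
(Equivalently, a compound diminished third: a diminished third plus an octave.)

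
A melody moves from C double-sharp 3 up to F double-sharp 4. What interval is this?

C to F spans four letter names (C-D-E-F), plus an octave: an eleventh.
The perfect eleventh spans 17 semitones, and C##3 to F##4 is exactly 17 semitones — so this is a perfect eleventh.
(Equivalently, a compound perfect fourth: a perfect fourth plus an octave.)

perfect 11th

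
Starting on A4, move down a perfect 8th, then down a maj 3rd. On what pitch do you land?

A4 down a perfect octave → A3 (12 semitones).
A major third down from A3 is F3.

F3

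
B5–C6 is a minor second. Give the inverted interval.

Interval numbers invert to sum to nine: 2 + 7 = 9, so a second inverts to a seventh.
And minor becomes major under inversion, so we get a major seventh.

major seventh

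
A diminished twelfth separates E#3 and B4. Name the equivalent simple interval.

Subtracting seven from the interval number removes an octave: 12 − 7 = 5.
That makes a diminished twelfth a compound diminished fifth — an octave plus a diminished fifth.

d5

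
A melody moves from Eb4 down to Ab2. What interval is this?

Descending from Eb4 to Ab2 is the same interval as ascending Ab2 to Eb4.
A to E spans five letter names (A-B-C-D-E), plus an octave: a twelfth.
Counting semitones, Ab2→Eb4 is 19, which is the perfect twelfth.
(Equivalently, a compound perfect fifth: a perfect fifth plus an octave.)

P12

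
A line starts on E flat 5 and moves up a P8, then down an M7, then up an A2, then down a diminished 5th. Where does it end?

C sharp 5

Up a perfect octave from Eb5: Eb6 (12 semitones up).
A major seventh down from Eb6 is Fb5.
An augmented second up from Fb5 is G5.
Down a diminished fifth from G5: C#5 (6 semitones down).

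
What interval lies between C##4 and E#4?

C to E spans three letter names (C-D-E) — that makes it a third of some quality.
A major third would be 4 semitones, but C##4 to E#4 is 3 — one semitone narrower, making it a minor third.

minor 3rd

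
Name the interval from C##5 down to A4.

Descending from C##5 to A4 is the same interval as ascending A4 to C##5.
A to C spans three letter names (A-B-C): a third.
The major third is 4 semitones; here we have 5, one semitone wider: augmented.

A3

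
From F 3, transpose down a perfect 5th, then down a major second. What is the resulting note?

Down a perfect fifth from F3: Bb2 (7 semitones down).
A major second down from Bb2 is Ab2.

A flat 2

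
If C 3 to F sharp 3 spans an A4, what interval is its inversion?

Interval numbers invert to sum to nine: 4 + 5 = 9, so a fourth inverts to a fifth.
Quality inverts too: augmented becomes diminished. That makes the inversion a diminished fifth.

d5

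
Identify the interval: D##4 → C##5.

D to C spans seven letter names (D-E-F-G-A-B-C), so the interval is some kind of seventh.
At 10 semitones, D##4→C##5 falls one short of a major seventh: minor.

minor 7th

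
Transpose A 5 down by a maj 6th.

C 5

The sixth takes the letter from A down to C.
A major sixth spans 9 semitones, so from A5 the target pitch is C5.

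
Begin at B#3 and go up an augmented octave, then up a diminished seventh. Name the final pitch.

An augmented octave up from B#3 is B##4.
Up a diminished seventh from B##4: A#5 (9 semitones up).

A#5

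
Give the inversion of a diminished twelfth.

A4

First reduce the compound diminished twelfth to its simple form, a diminished fifth.
Interval numbers invert to sum to nine: 5 + 4 = 9, so a fifth inverts to a fourth.
The quality also flips — diminished becomes augmented — giving an augmented fourth.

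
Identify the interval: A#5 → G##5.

Descending from A#5 to G##5 is the same interval as ascending G##5 to A#5.
G to A spans two letter names (G-A) — that makes it a second of some quality.
G##5 to A#5 is 1 semitone, a half step short of the major second (2), so this is minor.

minor second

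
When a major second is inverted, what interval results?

minor 7th

Inverted interval numbers add to nine, so a second pairs with a seventh (2 + 7 = 9).
Quality inverts too: major becomes minor. That makes the inversion a minor seventh.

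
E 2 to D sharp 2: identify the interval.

m2

Descending from E2 to D#2 is the same interval as ascending D#2 to E2.
D to E spans two letter names (D-E), so the interval is some kind of second.
At 1 semitone, D#2→E2 falls one short of a major second: minor.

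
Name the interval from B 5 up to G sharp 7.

M13

B to G spans six letter names (B-C-D-E-F-G), plus an octave: a thirteenth.
B5 to G#7 is 21 semitones, matching the major thirteenth exactly, so the quality is major.
(Equivalently, a compound major sixth: a major sixth plus an octave.)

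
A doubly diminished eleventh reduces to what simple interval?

doubly diminished 4th

Each octave removed subtracts seven from the number: 11 − 7 = 4.
So a doubly diminished eleventh is an octave plus a doubly diminished fourth. The quality is unchanged.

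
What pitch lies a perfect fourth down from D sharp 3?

A sharp 2

Four letter names down from D: A.
Moving 5 semitones down from D#3 (the size of a perfect fourth) reaches A#2.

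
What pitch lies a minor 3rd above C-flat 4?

Counting three letter names up from C lands on E.
A minor third is 3 semitones; 3 semitones up from Cb4 gives Ebb4.

E-double-flat 4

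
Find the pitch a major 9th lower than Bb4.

Ab3

The ninth's letter: B down two letter names plus an octave → A.
A major ninth spans 14 semitones, so from Bb4 the target pitch is Ab3.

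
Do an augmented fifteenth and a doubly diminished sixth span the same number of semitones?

No

An augmented fifteenth is 25 semitones but a doubly diminished sixth is 6 semitones — different sizes.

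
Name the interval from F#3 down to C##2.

diminished 11th

Descending from F#3 to C##2 is the same interval as ascending C##2 to F#3.
C to F spans four letter names (C-D-E-F), plus an octave, so the interval is some kind of eleventh.
The perfect eleventh is 17 semitones; here we have 16, one semitone narrower: diminished.
(Equivalently, a compound diminished fourth: a diminished fourth plus an octave.)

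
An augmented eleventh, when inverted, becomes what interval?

First reduce the compound augmented eleventh to its simple form, an augmented fourth.
Inverted interval numbers add to nine, so a fourth pairs with a fifth (4 + 5 = 9).
The quality also flips — augmented becomes diminished — giving a diminished fifth.

diminished 5th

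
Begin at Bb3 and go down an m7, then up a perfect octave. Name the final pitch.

C4

A minor seventh down from Bb3 is C3.
C3 up a perfect octave → C4 (12 semitones).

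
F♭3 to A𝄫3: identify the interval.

m3

F to A spans three letter names (F-G-A), so the interval is some kind of third.
A major third would be 4 semitones, but Fb3 to Abb3 is 3 — one semitone narrower, making it a minor third.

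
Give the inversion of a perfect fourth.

Interval numbers invert to sum to nine: 4 + 5 = 9, so a fourth inverts to a fifth.
And perfect stays perfect under inversion, so we get a perfect fifth.

perfect fifth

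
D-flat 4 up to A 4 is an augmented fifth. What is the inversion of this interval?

d4

Interval numbers invert to sum to nine: 5 + 4 = 9, so a fifth inverts to a fourth.
The quality also flips — augmented becomes diminished — giving a diminished fourth.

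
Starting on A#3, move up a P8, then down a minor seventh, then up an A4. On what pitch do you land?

A perfect octave up from A#3 is A#4.
A minor seventh down from A#4 is B#3.
An augmented fourth up from B#3 is E##4.

E##4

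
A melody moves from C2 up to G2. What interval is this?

C to G spans five letter names (C-D-E-F-G), so the interval is some kind of fifth.
Counting semitones, C2→G2 is 7, which is the perfect fifth.

perfect fifth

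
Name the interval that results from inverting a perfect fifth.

perfect fourth

Inverted interval numbers add to nine, so a fifth pairs with a fourth (5 + 4 = 9).
Quality inverts too: perfect stays perfect. That makes the inversion a perfect fourth.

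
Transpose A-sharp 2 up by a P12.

E-sharp 4

Five letters up from A (plus an octave) reaches E.
Moving 19 semitones up from A#2 (the size of a perfect twelfth) reaches E#4.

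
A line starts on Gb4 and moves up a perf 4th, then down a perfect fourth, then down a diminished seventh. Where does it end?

A3

Gb4 up a perfect fourth → Cb5 (5 semitones).
Down a perfect fourth from Cb5: Gb4 (5 semitones down).
Gb4 down a diminished seventh → A3 (9 semitones).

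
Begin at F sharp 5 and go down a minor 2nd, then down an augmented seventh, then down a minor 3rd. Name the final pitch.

F#5 down a minor second → E#5 (1 semitone).
E#5 down an augmented seventh → F4 (12 semitones).
A minor third down from F4 is D4.

D 4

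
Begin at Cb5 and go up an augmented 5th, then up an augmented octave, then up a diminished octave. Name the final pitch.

An augmented fifth up from Cb5 is G5.
Up an augmented octave from G5: G#6 (13 semitones up).
A diminished octave up from G#6 is G7.

G7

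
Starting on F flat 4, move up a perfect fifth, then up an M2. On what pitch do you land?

Up a perfect fifth from Fb4: Cb5 (7 semitones up).
A major second up from Cb5 is Db5.

D flat 5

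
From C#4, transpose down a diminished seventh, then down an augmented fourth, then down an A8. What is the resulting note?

A1

C#4 down a diminished seventh → D##3 (9 semitones).
Down an augmented fourth from D##3: A#2 (6 semitones down).
A#2 down an augmented octave → A1 (13 semitones).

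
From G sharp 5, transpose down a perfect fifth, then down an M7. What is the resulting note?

D 4

Down a perfect fifth from G#5: C#5 (7 semitones down).
C#5 down a major seventh → D4 (11 semitones).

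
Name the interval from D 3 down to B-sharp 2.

Descending from D3 to B#2 is the same interval as ascending B#2 to D3.
B to D spans three letter names (B-C-D): a third.
The major third is 4 semitones; here we have 2, two semitones narrower: diminished.

diminished third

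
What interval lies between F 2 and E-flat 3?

minor 7th

F to E spans seven letter names (F-G-A-B-C-D-E): a seventh.
A major seventh would be 11 semitones, but F2 to Eb3 is 10 — one semitone narrower, making it a minor seventh.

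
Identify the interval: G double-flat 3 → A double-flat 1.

minor fourteenth

Descending from Gbb3 to Abb1 is the same interval as ascending Abb1 to Gbb3.
A to G spans seven letter names (A-B-C-D-E-F-G), plus an octave: a fourteenth.
Abb1 to Gbb3 is 22 semitones, a half step short of the major fourteenth (23), so this is minor.
(Equivalently, a compound minor seventh: a minor seventh plus an octave.)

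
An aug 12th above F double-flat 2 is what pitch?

Five letters up from F (plus an octave) reaches C.
An augmented twelfth is 20 semitones; 20 semitones up from Fbb2 gives Cb4.

C flat 4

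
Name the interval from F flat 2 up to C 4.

F to C spans five letter names (F-G-A-B-C), plus an octave — that makes it a twelfth of some quality.
Fb2 to C4 spans 20 semitones — one semitone wider than the perfect twelfth (19) — giving an augmented twelfth.
(Equivalently, a compound augmented fifth: an augmented fifth plus an octave.)

augmented twelfth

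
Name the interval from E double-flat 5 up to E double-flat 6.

perfect 8th

E to E is the same letter name, plus an octave — that makes it an octave of some quality.
Counting semitones, Ebb5→Ebb6 is 12, which is the perfect octave.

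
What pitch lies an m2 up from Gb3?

The second takes the letter from G up to A.
A minor second spans 1 semitone, so from Gb3 the target pitch is Abb3.

Abb3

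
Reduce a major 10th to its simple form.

Take out an octave (7 from the number): 10 − 7 = 3.
So a major tenth is an octave plus a major third. The quality is unchanged.

major 3rd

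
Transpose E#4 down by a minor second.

D##4

Two letter names down from E: D.
Moving 1 semitone down from E#4 (the size of a minor second) reaches D##4.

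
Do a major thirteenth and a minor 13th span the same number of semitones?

A major thirteenth spans 21 semitones; a minor thirteenth spans 20 semitones. They differ by 1.

No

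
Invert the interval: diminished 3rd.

augmented 6th

The rule of nine gives the new number: 9 − 3 = 6, so a third becomes a sixth.
The quality also flips — diminished becomes augmented — giving an augmented sixth.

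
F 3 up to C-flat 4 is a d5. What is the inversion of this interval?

The rule of nine gives the new number: 9 − 5 = 4, so a fifth becomes a fourth.
And diminished becomes augmented under inversion, so we get an augmented fourth.

augmented 4th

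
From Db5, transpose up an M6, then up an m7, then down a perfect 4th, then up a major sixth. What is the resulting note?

A major sixth up from Db5 is Bb5.
Bb5 up a minor seventh → Ab6 (10 semitones).
A perfect fourth down from Ab6 is Eb6.
Up a major sixth from Eb6: C7 (9 semitones up).

C7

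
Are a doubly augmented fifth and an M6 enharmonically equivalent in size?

A doubly augmented fifth = 9 semitones = a major sixth; enharmonically equal.

Yes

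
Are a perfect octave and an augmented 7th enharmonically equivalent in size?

Yes

A perfect octave = 12 semitones = an augmented seventh; enharmonically equal.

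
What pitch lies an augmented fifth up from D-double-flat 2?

Counting five letter names up from D lands on A.
Moving 8 semitones up from Dbb2 (the size of an augmented fifth) reaches Ab2.

A-flat 2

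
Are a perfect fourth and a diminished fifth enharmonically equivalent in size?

No

A perfect fourth is 5 semitones but a diminished fifth is 6 semitones — different sizes.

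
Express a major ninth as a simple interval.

M2

Take out an octave (7 from the number): 9 − 7 = 2.
That makes a major ninth a compound major second — an octave plus a major second.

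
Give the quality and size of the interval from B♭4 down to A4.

Descending from Bb4 to A4 is the same interval as ascending A4 to Bb4.
A to B spans two letter names (A-B): a second.
A major second would be 2 semitones, but A4 to Bb4 is 1 — one semitone narrower, making it a minor second.

m2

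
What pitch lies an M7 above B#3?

The seventh takes the letter from B up to A.
A major seventh is 11 semitones; 11 semitones up from B#3 gives A##4.

A##4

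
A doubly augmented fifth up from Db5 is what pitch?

A#5

Counting five letter names up from D lands on A.
A doubly augmented fifth is 9 semitones; 9 semitones up from Db5 gives A#5.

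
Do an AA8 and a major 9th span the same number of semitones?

Yes

A doubly augmented octave spans 14 semitones, and a major ninth also spans 14 semitones — they're enharmonic.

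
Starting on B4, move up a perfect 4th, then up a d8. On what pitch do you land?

Eb6

A perfect fourth up from B4 is E5.
Up a diminished octave from E5: Eb6 (11 semitones up).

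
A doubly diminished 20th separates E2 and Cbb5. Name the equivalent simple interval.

doubly diminished sixth

Take out 2 octaves (14 from the number): 20 − 14 = 6.
That makes a doubly diminished twentieth a compound doubly diminished sixth — 2 octaves plus a doubly diminished sixth.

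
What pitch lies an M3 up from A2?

C#3

The third takes the letter from A up to C.
Moving 4 semitones up from A2 (the size of a major third) reaches C#3.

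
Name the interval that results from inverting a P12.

First reduce the compound perfect twelfth to its simple form, a perfect fifth.
Inverted interval numbers add to nine, so a fifth pairs with a fourth (5 + 4 = 9).
And perfect stays perfect under inversion, so we get a perfect fourth.

perfect 4th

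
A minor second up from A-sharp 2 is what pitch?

Two letter names up from A: B.
A minor second spans 1 semitone, so from A#2 the target pitch is B2.

B 2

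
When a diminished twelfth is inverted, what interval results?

augmented fourth

First reduce the compound diminished twelfth to its simple form, a diminished fifth.
Inverted interval numbers add to nine, so a fifth pairs with a fourth (5 + 4 = 9).
And diminished becomes augmented under inversion, so we get an augmented fourth.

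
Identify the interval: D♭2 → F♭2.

minor third

D to F spans three letter names (D-E-F), so the interval is some kind of third.
At 3 semitones, Db2→Fb2 falls one short of a major third: minor.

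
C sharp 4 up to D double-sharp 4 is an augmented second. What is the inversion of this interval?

diminished seventh

Interval numbers invert to sum to nine: 2 + 7 = 9, so a second inverts to a seventh.
The quality also flips — augmented becomes diminished — giving a diminished seventh.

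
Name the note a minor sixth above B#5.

G#6

The sixth takes the letter from B up to G.
A minor sixth is 8 semitones; 8 semitones up from B#5 gives G#6.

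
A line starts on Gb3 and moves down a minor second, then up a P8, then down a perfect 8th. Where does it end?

F3

Down a minor second from Gb3: F3 (1 semitone down).
F3 up a perfect octave → F4 (12 semitones).
F4 down a perfect octave → F3 (12 semitones).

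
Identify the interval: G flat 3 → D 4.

G to D spans five letter names (G-A-B-C-D) — that makes it a fifth of some quality.
Gb3 to D4 spans 8 semitones — one semitone wider than the perfect fifth (7) — giving an augmented fifth.

augmented fifth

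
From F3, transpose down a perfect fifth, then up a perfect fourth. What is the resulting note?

Eb3

A perfect fifth down from F3 is Bb2.
Up a perfect fourth from Bb2: Eb3 (5 semitones up).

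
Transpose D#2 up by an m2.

Counting two letter names up from D lands on E.
Moving 1 semitone up from D#2 (the size of a minor second) reaches E2.

E2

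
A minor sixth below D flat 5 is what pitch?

The sixth takes the letter from D down to F.
A minor sixth is 8 semitones; 8 semitones down from Db5 gives F4.

F 4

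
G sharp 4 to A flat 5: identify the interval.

d9

G to A spans two letter names (G-A), plus an octave: a ninth.
The major ninth is 14 semitones; here we have 12, two semitones narrower: diminished.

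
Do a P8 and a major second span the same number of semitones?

No

A perfect octave spans 12 semitones; a major second spans 2 semitones. They differ by 10.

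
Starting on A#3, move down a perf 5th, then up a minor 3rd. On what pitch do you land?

F#3

A perfect fifth down from A#3 is D#3.
D#3 up a minor third → F#3 (3 semitones).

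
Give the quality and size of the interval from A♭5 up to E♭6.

P5

A to E spans five letter names (A-B-C-D-E): a fifth.
Ab5 to Eb6 is 7 semitones, matching the perfect fifth exactly, so the quality is perfect.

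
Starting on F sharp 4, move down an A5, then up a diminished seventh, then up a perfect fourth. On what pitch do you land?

Down an augmented fifth from F#4: Bb3 (8 semitones down).
Up a diminished seventh from Bb3: Abb4 (9 semitones up).
Up a perfect fourth from Abb4: Dbb5 (5 semitones up).

D double-flat 5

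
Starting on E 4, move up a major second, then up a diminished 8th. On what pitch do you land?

F 5

A major second up from E4 is F#4.
F#4 up a diminished octave → F5 (11 semitones).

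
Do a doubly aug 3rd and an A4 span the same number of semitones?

A doubly augmented third = 6 semitones = an augmented fourth; enharmonically equal.

Yes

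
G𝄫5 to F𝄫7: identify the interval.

minor fourteenth

G to F spans seven letter names (G-A-B-C-D-E-F), plus an octave, so the interval is some kind of fourteenth.
Gbb5 to Fbb7 is 22 semitones, a half step short of the major fourteenth (23), so this is minor.
(Equivalently, a compound minor seventh: a minor seventh plus an octave.)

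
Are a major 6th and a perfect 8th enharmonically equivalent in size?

9 semitones (major sixth) vs 12 semitones (perfect octave): not equal.

No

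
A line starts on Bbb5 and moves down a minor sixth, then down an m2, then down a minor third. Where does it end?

Down a minor sixth from Bbb5: Db5 (8 semitones down).
Down a minor second from Db5: C5 (1 semitone down).
Down a minor third from C5: A4 (3 semitones down).

A4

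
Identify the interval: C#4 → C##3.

Descending from C#4 to C##3 is the same interval as ascending C##3 to C#4.
C to C is the same letter name, plus an octave: an octave.
A perfect octave would be 12 semitones; C##3 to C#4 is 11, one semitone narrower, so the interval is diminished.

d8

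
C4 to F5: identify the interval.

P11

C to F spans four letter names (C-D-E-F), plus an octave — that makes it an eleventh of some quality.
Counting semitones, C4→F5 is 17, which is the perfect eleventh.
(Equivalently, a compound perfect fourth: a perfect fourth plus an octave.)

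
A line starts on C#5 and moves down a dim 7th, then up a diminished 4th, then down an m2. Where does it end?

Down a diminished seventh from C#5: D##4 (9 semitones down).
Up a diminished fourth from D##4: G#4 (4 semitones up).
G#4 down a minor second → F##4 (1 semitone).

F##4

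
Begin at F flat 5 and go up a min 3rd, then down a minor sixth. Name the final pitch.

C flat 5

Fb5 up a minor third → Abb5 (3 semitones).
A minor sixth down from Abb5 is Cb5.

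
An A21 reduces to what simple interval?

augmented 7th

Subtracting seven from the interval number removes an octave: 21 − 14 = 7.
So an augmented twenty-first is 2 octaves plus an augmented seventh. The quality is unchanged.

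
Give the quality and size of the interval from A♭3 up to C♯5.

augmented tenth

A to C spans three letter names (A-B-C), plus an octave, so the interval is some kind of tenth.
A major tenth would be 16 semitones; Ab3 to C#5 is 17, one semitone wider, so the interval is augmented.
(Equivalently, a compound augmented third: an augmented third plus an octave.)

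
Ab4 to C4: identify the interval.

minor 6th

Descending from Ab4 to C4 is the same interval as ascending C4 to Ab4.
C to A spans six letter names (C-D-E-F-G-A) — that makes it a sixth of some quality.
At 8 semitones, C4→Ab4 falls one short of a major sixth: minor.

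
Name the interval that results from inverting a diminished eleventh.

First reduce the compound diminished eleventh to its simple form, a diminished fourth.
Interval numbers invert to sum to nine: 4 + 5 = 9, so a fourth inverts to a fifth.
The quality also flips — diminished becomes augmented — giving an augmented fifth.

augmented 5th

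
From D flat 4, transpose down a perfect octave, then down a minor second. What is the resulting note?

C 3

A perfect octave down from Db4 is Db3.
Down a minor second from Db3: C3 (1 semitone down).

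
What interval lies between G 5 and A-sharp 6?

augmented 9th

G to A spans two letter names (G-A), plus an octave, so the interval is some kind of ninth.
G5 to A#6 spans 15 semitones — one semitone wider than the major ninth (14) — giving an augmented ninth.
(Equivalently, a compound augmented second: an augmented second plus an octave.)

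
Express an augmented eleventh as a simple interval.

Subtracting seven from the interval number removes an octave: 11 − 7 = 4.
So an augmented eleventh is an octave plus an augmented fourth. The quality is unchanged.

augmented fourth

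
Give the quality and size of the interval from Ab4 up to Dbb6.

d11

A to D spans four letter names (A-B-C-D), plus an octave, so the interval is some kind of eleventh.
A perfect eleventh would be 17 semitones; Ab4 to Dbb6 is 16, one semitone narrower, so the interval is diminished.
(Equivalently, a compound diminished fourth: a diminished fourth plus an octave.)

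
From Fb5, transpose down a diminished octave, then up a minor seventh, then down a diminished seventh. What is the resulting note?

Fb5 down a diminished octave → F4 (11 semitones).
A minor seventh up from F4 is Eb5.
Down a diminished seventh from Eb5: F#4 (9 semitones down).

F#4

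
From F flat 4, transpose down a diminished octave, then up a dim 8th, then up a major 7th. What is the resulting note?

E flat 5

Fb4 down a diminished octave → F3 (11 semitones).
Up a diminished octave from F3: Fb4 (11 semitones up).
Fb4 up a major seventh → Eb5 (11 semitones).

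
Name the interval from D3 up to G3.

D to G spans four letter names (D-E-F-G) — that makes it a fourth of some quality.
Counting semitones, D3→G3 is 5, which is the perfect fourth.

P4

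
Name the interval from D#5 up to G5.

diminished 4th

D to G spans four letter names (D-E-F-G) — that makes it a fourth of some quality.
The perfect fourth is 5 semitones; here we have 4, one semitone narrower: diminished.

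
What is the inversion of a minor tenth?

First reduce the compound minor tenth to its simple form, a minor third.
Inverted interval numbers add to nine, so a third pairs with a sixth (3 + 6 = 9).
Quality inverts too: minor becomes major. That makes the inversion a major sixth.

major 6th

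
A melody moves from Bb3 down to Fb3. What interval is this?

Descending from Bb3 to Fb3 is the same interval as ascending Fb3 to Bb3.
F to B spans four letter names (F-G-A-B), so the interval is some kind of fourth.
A perfect fourth would be 5 semitones; Fb3 to Bb3 is 6, one semitone wider, so the interval is augmented.

augmented 4th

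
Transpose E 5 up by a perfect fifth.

B 5

The fifth takes the letter from E up to B.
A perfect fifth spans 7 semitones, so from E5 the target pitch is B5.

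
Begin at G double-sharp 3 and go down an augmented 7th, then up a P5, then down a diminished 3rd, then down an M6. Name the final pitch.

E sharp 2

An augmented seventh down from G##3 is A2.
A2 up a perfect fifth → E3 (7 semitones).
A diminished third down from E3 is C##3.
C##3 down a major sixth → E#2 (9 semitones).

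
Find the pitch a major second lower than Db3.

The second takes the letter from D down to C.
A major second spans 2 semitones, so from Db3 the target pitch is Cb3.

Cb3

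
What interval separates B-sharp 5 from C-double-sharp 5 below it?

Descending from B#5 to C##5 is the same interval as ascending C##5 to B#5.
C to B spans seven letter names (C-D-E-F-G-A-B): a seventh.
A major seventh would be 11 semitones, but C##5 to B#5 is 10 — one semitone narrower, making it a minor seventh.

minor 7th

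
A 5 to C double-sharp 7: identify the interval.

A to C spans three letter names (A-B-C), plus an octave — that makes it a tenth of some quality.
A major tenth would be 16 semitones; A5 to C##7 is 17, one semitone wider, so the interval is augmented.
(Equivalently, a compound augmented third: an augmented third plus an octave.)

augmented tenth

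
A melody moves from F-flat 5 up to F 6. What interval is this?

F to F is the same letter name, plus an octave: an octave.
A perfect octave would be 12 semitones; Fb5 to F6 is 13, one semitone wider, so the interval is augmented.

augmented octave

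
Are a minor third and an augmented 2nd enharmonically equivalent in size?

Yes

Both span 3 semitones: a minor third and an augmented second are the same chromatic distance.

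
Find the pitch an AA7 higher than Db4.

Counting seven letter names up from D lands on C.
A doubly augmented seventh spans 13 semitones, so from Db4 the target pitch is C##5.

C##5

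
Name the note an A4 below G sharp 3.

D 3

Counting four letter names down from G lands on D.
An augmented fourth spans 6 semitones, so from G#3 the target pitch is D3.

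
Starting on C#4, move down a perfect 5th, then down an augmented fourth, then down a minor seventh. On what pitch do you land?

D2

Down a perfect fifth from C#4: F#3 (7 semitones down).
Down an augmented fourth from F#3: C3 (6 semitones down).
A minor seventh down from C3 is D2.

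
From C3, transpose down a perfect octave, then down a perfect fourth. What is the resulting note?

G1

Down a perfect octave from C3: C2 (12 semitones down).
Down a perfect fourth from C2: G1 (5 semitones down).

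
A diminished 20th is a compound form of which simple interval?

Subtracting seven from the interval number removes an octave: 20 − 14 = 6.
Quality carries through unchanged, so the simple form is a diminished sixth.

diminished sixth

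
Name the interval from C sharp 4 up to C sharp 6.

perfect fifteenth

C to C is the same letter name, plus 2 octaves, so the interval is some kind of fifteenth.
The perfect fifteenth spans 24 semitones, and C#4 to C#6 is exactly 24 semitones — so this is a perfect fifteenth.
(Equivalently, a compound perfect octave: a perfect octave plus an octave.)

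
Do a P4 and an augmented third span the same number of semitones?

Yes

A perfect fourth = 5 semitones = an augmented third; enharmonically equal.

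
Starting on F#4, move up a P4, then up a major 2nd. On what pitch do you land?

A perfect fourth up from F#4 is B4.
B4 up a major second → C#5 (2 semitones).

C#5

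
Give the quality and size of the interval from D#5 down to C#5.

major second

Descending from D#5 to C#5 is the same interval as ascending C#5 to D#5.
C to D spans two letter names (C-D), so the interval is some kind of second.
Counting semitones, C#5→D#5 is 2, which is the major second.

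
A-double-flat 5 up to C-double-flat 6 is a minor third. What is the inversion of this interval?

major sixth

The rule of nine gives the new number: 9 − 3 = 6, so a third becomes a sixth.
The quality also flips — minor becomes major — giving a major sixth.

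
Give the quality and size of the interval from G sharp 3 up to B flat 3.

G to B spans three letter names (G-A-B): a third.
The major third is 4 semitones; here we have 2, two semitones narrower: diminished.

d3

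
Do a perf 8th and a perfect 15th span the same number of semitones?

No

A perfect octave is 12 semitones but a perfect fifteenth is 24 semitones — different sizes.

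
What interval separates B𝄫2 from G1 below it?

diminished tenth

Descending from Bbb2 to G1 is the same interval as ascending G1 to Bbb2.
G to B spans three letter names (G-A-B), plus an octave, so the interval is some kind of tenth.
G1 to Bbb2 spans 14 semitones — two semitones narrower than the major tenth (16) — giving a diminished tenth.
(Equivalently, a compound diminished third: a diminished third plus an octave.)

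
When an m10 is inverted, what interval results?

First reduce the compound minor tenth to its simple form, a minor third.
Inverted interval numbers add to nine, so a third pairs with a sixth (3 + 6 = 9).
The quality also flips — minor becomes major — giving a major sixth.

major sixth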